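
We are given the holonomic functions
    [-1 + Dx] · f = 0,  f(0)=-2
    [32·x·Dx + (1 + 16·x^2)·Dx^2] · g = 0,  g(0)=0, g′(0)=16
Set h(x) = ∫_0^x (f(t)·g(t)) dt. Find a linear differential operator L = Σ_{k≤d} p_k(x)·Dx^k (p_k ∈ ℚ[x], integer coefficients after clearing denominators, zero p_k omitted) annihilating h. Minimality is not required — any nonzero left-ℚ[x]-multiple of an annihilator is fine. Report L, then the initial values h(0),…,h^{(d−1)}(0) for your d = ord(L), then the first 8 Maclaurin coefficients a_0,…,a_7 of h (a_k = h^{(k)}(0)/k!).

L = (1 - 32·x + 16·x^2)·Dx + (-2 + 32·x - 32·x^2)·Dx^2 + (1 + 16·x^2)·Dx^3  (order 3).
h: a_k = 0, 0, -16, -32/3, 116/3, 496/15, -3886/15, -14492/63, …
ICs: h(0) = 0, h′(0) = 0, h′′(0) = -32.

f: a_k = -2, -2, -1, -1/3, -1/12, -1/60, -1/360, -1/2520, …
g: a_k = 0, 16, 0, -256/3, 0, 4096/5, 0, -65536/7, …
Sym-product of L_f,L_g gives L₀ (≤ ord 2).
∫: right-multiply L₀ by Dx.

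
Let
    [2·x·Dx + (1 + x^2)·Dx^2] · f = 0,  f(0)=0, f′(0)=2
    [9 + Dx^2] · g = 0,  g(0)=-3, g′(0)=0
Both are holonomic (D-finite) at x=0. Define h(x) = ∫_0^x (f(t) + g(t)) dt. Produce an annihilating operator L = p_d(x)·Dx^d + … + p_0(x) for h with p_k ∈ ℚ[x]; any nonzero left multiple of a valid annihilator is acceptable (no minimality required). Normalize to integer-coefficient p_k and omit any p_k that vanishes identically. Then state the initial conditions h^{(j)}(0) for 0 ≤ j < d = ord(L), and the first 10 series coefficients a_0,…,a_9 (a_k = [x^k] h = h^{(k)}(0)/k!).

f: a_k = 0, 2, 0, -2/3, 0, 2/5, 0, -2/7, 0, 2/9, …
g: a_k = -3, 0, 27/2, 0, -81/8, 0, 243/80, 0, -2187/4480, 0, …
f+g: L₀ = lclm(L_f,L_g), ord ≤ 2+2.
Integrate: L := L₀·Dx.
L = (-54·x + 540·x^3 + 162·x^5)·Dx^2 + (63 + 279·x^2 + 297·x^4 + 81·x^6)·Dx^3 + (-6·x + 60·x^3 + 18·x^5)·Dx^4 + (7 + 31·x^2 + 33·x^4 + 9·x^6)·Dx^5  (order 5).
h: a_k = 0, -3, 1, 9/2, -1/6, -81/40, 1/15, 243/560, -1/28, -243/4480, …
ICs: h(0) = 0, h′(0) = -3, h′′(0) = 2, h′′′(0) = 27, h′′′′(0) = -4.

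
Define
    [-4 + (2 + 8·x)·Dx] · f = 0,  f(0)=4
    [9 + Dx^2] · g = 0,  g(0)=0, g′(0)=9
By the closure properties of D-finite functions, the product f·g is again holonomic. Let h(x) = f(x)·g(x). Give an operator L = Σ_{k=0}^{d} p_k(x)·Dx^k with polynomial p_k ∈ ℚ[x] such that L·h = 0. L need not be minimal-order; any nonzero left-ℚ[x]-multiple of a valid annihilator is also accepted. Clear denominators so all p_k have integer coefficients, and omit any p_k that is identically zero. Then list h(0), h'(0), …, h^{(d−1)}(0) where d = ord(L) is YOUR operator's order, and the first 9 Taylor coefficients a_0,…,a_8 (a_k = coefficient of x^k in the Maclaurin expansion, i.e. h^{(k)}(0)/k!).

f: a_k = 4, 8, -8, 16, -40, 112, -336, 1056, -3432, …
g: a_k = 0, 9, 0, -27/2, 0, 243/40, 0, -729/560, 0, …
h₀=f·g: eliminate ⇒ L₀, order ≤ 1·2.
L = (21 + 72·x + 144·x^2) + (-4 - 16·x)·Dx + (1 + 8·x + 16·x^2)·Dx^2  (order 2).
h: a_k = 0, 36, 72, -126, 36, -2277/10, 4203/5, -355293/140, 113103/14, …
ICs: h(0) = 0, h′(0) = 36.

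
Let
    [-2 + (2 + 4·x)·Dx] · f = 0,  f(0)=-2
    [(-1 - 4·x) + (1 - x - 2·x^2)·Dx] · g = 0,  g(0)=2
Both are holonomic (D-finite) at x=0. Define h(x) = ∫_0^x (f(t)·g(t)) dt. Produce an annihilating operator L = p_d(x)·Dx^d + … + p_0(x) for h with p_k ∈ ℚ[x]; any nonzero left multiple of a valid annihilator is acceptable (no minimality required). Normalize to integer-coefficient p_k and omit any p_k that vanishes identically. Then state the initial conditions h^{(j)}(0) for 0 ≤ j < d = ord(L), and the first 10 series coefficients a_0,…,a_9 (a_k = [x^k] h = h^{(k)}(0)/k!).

L = (2 + 5·x + 6·x^2)·Dx + (-1 - x + 4·x^2 + 4·x^3)·Dx^2  (order 2).
h: a_k = 0, -4, -4, -14/3, -8, -23/2, -125/6, -939/28, -493/8, -30371/288, …
ICs: h(0) = 0, h′(0) = -4.

f: a_k = -2, -2, 1, -1, 5/4, -7/4, 21/8, -33/8, 429/64, -715/64, …
g: a_k = 2, 2, 6, 10, 22, 42, 86, 170, 342, 682, …
Sym-product of L_f,L_g gives L₀ (≤ ord 1).
Integrate: L := L₀·Dx.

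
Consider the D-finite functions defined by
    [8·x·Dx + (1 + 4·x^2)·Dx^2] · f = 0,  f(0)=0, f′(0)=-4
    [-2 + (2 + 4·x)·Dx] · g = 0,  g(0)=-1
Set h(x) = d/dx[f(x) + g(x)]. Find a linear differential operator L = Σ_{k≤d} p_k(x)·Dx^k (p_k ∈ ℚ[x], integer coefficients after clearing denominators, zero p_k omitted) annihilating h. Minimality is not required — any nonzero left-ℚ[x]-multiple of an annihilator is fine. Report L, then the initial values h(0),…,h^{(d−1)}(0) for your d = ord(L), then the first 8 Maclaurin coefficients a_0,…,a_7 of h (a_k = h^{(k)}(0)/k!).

L = (-8 - 40·x + 96·x^2 + 96·x^3) + (-11 - 32·x + 40·x^2 + 384·x^3 + 336·x^4)·Dx + (-1 + 6·x + 24·x^2 + 48·x^3 + 112·x^4 + 96·x^5)·Dx^2  (order 2).
h: a_k = -5, 1, 29/2, 5/2, -547/8, 63/8, 3865/16, 429/16, …
ICs: h(0) = -5, h′(0) = 1.

f: a_k = 0, -4, 0, 16/3, 0, -64/5, 0, 256/7, …
g: a_k = -1, -1, 1/2, -1/2, 5/8, -7/8, 21/16, -33/16, …
h₀=f+g: left-lcm gives L₀, ord ≤ 3.
Derive L from L₀ (diff closure).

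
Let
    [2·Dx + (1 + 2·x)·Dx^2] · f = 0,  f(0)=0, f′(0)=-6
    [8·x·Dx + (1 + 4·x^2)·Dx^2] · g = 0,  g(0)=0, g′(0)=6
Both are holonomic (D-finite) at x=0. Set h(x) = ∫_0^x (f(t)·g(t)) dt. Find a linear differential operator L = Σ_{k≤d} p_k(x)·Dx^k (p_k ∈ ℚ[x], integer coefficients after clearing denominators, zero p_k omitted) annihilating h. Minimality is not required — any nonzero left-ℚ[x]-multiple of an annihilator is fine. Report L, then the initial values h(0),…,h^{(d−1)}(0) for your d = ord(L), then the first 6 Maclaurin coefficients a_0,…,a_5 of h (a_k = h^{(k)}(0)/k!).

L = (192 + 704·x + 2560·x^2 + 9984·x^3 + 15360·x^4 + 13312·x^5 + 4096·x^7)·Dx^2 + (72 + 992·x + 4928·x^2 + 15488·x^3 + 34816·x^4 + 47616·x^5 + 35840·x^6 + 6144·x^7 + 14336·x^8)·Dx^3 + (24 + 256·x + 1536·x^2 + 4992·x^3 + 11520·x^4 + 19968·x^5 + 24576·x^6 + 18432·x^7 + 6144·x^8 + 8192·x^9)·Dx^4 + (5 + 36·x + 148·x^2 + 448·x^3 + 1056·x^4 + 1920·x^5 + 2688·x^6 + 3072·x^7 + 2304·x^8 + 1024·x^9 + 1024·x^10)·Dx^5  (order 5).
h: a_k = 0, 0, 0, -12, 9, 0, …
ICs: h(0) = 0, h′(0) = 0, h′′(0) = 0, h′′′(0) = -72, h′′′′(0) = 216.

f: a_k = 0, -6, 6, -8, 12, -96/5, …
g: a_k = 0, 6, 0, -8, 0, 96/5, …
L₀ := L_f ⊗_s L_g (sym. prod.), ord ≤ 4.
Integrate: L := L₀·Dx.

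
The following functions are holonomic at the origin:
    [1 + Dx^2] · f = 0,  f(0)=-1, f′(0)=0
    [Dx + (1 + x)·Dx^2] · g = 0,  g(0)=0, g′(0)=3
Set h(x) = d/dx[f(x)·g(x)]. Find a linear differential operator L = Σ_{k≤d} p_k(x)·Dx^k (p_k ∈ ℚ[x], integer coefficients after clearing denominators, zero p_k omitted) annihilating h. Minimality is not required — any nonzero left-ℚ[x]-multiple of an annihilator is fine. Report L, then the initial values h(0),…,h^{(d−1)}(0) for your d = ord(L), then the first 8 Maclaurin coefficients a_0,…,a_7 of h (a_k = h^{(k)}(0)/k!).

L = (-25 - 44·x - 42·x^2 + 12·x^3 + 43·x^4 + 24·x^5 + 4·x^6) + (-24 - 32·x + 20·x^2 + 60·x^3 + 40·x^4 + 8·x^5)·Dx + (-28 - 44·x - 14·x^2 + 72·x^3 + 98·x^4 + 48·x^5 + 8·x^6)·Dx^2 + (-24 - 32·x + 20·x^2 + 60·x^3 + 40·x^4 + 8·x^5)·Dx^3 + (-3 + 28·x^2 + 60·x^3 + 55·x^4 + 24·x^5 + 4·x^6)·Dx^4  (order 4).
h: a_k = -3, 3, 3/2, 0, -9/8, 9/8, -93/80, 37/30, …
ICs: h(0) = -3, h′(0) = 3, h′′(0) = 3, h′′′(0) = 0.

f: a_k = -1, 0, 1/2, 0, -1/24, 0, 1/720, 0, …
g: a_k = 0, 3, -3/2, 1, -3/4, 3/5, -1/2, 3/7, …
h₀=f·g: eliminate ⇒ L₀, order ≤ 2·2.
h₀' ⇒ L via d/dx closure of L₀.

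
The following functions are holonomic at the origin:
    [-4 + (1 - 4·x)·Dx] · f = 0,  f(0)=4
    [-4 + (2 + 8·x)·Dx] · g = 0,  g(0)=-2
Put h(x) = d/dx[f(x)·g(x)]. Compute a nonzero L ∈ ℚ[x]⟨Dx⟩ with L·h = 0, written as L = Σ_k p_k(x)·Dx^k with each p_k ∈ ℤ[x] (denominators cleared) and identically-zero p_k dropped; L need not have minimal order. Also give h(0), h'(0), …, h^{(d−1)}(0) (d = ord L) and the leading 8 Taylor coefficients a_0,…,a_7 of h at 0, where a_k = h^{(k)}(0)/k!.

L = (22 + 144·x + 96·x^2) + (-3 - 4·x + 48·x^2 + 64·x^3)·Dx  (order 1).
h: a_k = -48, -352, -2208, -11456, -58400, -276288, -1304128, -5906816, …
ICs: h(0) = -48.

f: a_k = 4, 16, 64, 256, 1024, 4096, 16384, 65536, …
g: a_k = -2, -4, 4, -8, 20, -56, 168, -528, …
Sym-product of L_f,L_g gives L₀ (≤ ord 1).
h=h₀': d/dx-closure on L₀ ⇒ L.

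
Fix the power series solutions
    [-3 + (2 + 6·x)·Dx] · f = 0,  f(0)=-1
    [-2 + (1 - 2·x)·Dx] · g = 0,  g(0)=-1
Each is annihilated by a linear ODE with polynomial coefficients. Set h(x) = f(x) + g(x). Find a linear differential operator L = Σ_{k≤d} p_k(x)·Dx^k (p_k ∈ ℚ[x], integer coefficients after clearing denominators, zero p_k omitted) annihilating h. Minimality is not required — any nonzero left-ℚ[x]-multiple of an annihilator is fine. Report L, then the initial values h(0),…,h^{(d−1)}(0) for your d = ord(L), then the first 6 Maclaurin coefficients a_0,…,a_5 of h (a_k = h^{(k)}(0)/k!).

L = (66 + 108·x) + (-41 - 156·x - 324·x^2)·Dx + (2 + 38·x + 24·x^2 - 216·x^3)·Dx^2  (order 2).
h: a_k = -2, -7/2, -23/8, -155/16, -1643/128, -9893/256, …
ICs: h(0) = -2, h′(0) = -7/2.

f: a_k = -1, -3/2, 9/8, -27/16, 405/128, -1701/256, …
g: a_k = -1, -2, -4, -8, -16, -32, …
Weyl lclm of L_f,L_g ⇒ L₀ (ord ≤ 2).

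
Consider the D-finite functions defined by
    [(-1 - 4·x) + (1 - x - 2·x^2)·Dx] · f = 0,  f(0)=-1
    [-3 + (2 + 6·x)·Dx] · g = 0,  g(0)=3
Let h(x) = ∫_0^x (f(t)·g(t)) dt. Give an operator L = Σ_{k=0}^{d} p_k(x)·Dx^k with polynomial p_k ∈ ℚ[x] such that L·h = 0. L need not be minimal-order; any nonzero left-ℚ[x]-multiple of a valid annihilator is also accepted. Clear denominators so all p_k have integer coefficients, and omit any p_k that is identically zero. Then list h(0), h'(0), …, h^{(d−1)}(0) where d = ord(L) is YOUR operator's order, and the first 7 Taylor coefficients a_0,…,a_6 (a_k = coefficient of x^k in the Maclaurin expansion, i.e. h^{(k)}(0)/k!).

L = (5 + 11·x + 18·x^2)·Dx + (-2 - 4·x + 10·x^2 + 12·x^3)·Dx^2  (order 2).
h: a_k = 0, -3, -15/4, -27/8, -483/64, -5241/640, -10347/512, …
ICs: h(0) = 0, h′(0) = -3.

f: a_k = -1, -1, -3, -5, -11, -21, -43, …
g: a_k = 3, 9/2, -27/8, 81/16, -1215/128, 5103/256, -45927/1024, …
h₀=f·g: eliminate ⇒ L₀, order ≤ 1·1.
∫: right-multiply L₀ by Dx.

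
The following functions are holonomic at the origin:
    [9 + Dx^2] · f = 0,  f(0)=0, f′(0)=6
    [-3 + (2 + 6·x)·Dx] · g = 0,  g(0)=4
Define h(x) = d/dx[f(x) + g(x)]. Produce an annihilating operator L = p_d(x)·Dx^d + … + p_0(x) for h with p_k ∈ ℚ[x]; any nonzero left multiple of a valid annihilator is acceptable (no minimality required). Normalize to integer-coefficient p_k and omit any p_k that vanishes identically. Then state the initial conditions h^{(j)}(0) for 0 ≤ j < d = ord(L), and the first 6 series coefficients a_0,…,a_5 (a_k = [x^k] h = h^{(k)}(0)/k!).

f: a_k = 0, 6, 0, -9, 0, 81/20, …
g: a_k = 4, 6, -9/2, 27/4, -405/32, 1701/64, …
Sum ⇒ L₀ = lclm(L_f,L_g) in ℚ(x)⟨Dx⟩.
h=h₀': d/dx-closure on L₀ ⇒ L.
L = (-513 - 648·x - 972·x^2) + (-126 - 810·x - 1944·x^2 - 1944·x^3)·Dx + (-57 - 72·x - 108·x^2)·Dx^2 + (-14 - 90·x - 216·x^2 - 216·x^3)·Dx^3  (order 3).
h: a_k = 12, -9, -27/4, -405/8, 9801/64, -45927/128, …
ICs: h(0) = 12, h′(0) = -9, h′′(0) = -27/2.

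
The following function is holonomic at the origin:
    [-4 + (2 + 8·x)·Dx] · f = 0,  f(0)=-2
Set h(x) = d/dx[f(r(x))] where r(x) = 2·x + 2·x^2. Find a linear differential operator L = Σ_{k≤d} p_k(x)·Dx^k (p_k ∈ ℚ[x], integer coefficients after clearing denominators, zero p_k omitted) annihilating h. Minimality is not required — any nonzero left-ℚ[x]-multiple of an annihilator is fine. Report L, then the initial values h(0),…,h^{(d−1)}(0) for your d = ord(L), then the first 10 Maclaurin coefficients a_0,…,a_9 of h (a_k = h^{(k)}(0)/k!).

L = -2 + (-1 - 10·x - 24·x^2 - 16·x^3)·Dx  (order 1).
h: a_k = -8, 16, -96, 576, -3520, 21888, -137984, 879104, -5647104, 36513280, …
ICs: h(0) = -8.

f: a_k = -2, -4, 4, -8, 20, -56, 168, -528, 1716, -5720, …
h₀=f(r): pull back L_f along r ⇒ L₀.
h₀' ⇒ L via d/dx closure of L₀.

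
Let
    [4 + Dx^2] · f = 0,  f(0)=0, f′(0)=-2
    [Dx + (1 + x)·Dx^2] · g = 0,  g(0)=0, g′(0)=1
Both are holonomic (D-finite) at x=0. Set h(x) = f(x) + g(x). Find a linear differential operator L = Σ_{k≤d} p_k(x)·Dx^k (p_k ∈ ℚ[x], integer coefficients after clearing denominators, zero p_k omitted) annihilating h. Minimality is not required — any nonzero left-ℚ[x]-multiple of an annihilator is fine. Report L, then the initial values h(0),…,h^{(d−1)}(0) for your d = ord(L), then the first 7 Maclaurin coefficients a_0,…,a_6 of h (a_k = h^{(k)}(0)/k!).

L = (20 + 16·x + 8·x^2)·Dx + (12 + 28·x + 24·x^2 + 8·x^3)·Dx^2 + (5 + 4·x + 2·x^2)·Dx^3 + (3 + 7·x + 6·x^2 + 2·x^3)·Dx^4  (order 4).
h: a_k = 0, -1, -1/2, 5/3, -1/4, -1/15, -1/6, …
ICs: h(0) = 0, h′(0) = -1, h′′(0) = -1, h′′′(0) = 10.

f: a_k = 0, -2, 0, 4/3, 0, -4/15, 0, …
g: a_k = 0, 1, -1/2, 1/3, -1/4, 1/5, -1/6, …
L₀ := lclm(L_f,L_g); ord L₀ ≤ 2+2.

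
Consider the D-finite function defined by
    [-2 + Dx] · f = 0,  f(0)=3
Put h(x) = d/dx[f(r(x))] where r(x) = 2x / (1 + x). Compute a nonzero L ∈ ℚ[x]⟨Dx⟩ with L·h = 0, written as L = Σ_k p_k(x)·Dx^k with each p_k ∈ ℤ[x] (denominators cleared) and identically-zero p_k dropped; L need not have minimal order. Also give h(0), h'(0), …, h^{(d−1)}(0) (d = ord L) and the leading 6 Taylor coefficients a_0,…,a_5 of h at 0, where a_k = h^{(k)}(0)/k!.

f: a_k = 3, 6, 6, 4, 2, 4/5, …
Substitute x→r, Dx→(1/r')Dx; clear ⇒ L₀.
h₀' ⇒ L via d/dx closure of L₀.
L = (2 - 2·x) + (-1 - 2·x - x^2)·Dx  (order 1).
h: a_k = 12, 24, -12, -16, 28, -88/5, …
ICs: h(0) = 12.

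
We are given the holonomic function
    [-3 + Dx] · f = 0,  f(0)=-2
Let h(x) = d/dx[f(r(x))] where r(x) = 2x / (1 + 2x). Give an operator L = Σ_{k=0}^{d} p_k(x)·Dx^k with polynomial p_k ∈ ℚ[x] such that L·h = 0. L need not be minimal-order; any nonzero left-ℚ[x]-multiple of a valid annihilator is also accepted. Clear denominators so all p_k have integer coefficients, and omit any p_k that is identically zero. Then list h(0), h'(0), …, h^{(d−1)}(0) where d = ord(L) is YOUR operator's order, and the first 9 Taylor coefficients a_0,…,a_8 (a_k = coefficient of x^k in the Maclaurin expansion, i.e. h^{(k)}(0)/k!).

L = (2 - 8·x) + (-1 - 4·x - 4·x^2)·Dx  (order 1).
h: a_k = -12, -24, 72, -48, -168, 3312/5, -6576/5, 51936/35, 15336/35, …
ICs: h(0) = -12.

f: a_k = -2, -6, -9, -9, -27/4, -81/20, -81/40, -243/280, -729/2240, …
Change of var in L_f (x↦r) gives L₀.
h=h₀': d/dx-closure on L₀ ⇒ L.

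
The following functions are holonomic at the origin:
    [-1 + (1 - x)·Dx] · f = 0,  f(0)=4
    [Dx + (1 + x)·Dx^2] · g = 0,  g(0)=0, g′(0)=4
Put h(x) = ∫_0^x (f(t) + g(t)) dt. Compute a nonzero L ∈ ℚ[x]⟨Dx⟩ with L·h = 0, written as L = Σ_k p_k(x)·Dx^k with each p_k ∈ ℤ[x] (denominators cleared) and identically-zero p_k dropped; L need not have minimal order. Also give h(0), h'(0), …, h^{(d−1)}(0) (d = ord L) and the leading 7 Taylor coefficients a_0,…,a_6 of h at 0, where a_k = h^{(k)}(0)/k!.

L = (10 + 2·x)·Dx^2 + (4 + 16·x + 4·x^2)·Dx^3 + (-3 - x + 3·x^2 + x^3)·Dx^4  (order 4).
h: a_k = 0, 4, 4, 2/3, 4/3, 3/5, 4/5, …
ICs: h(0) = 0, h′(0) = 4, h′′(0) = 8, h′′′(0) = 4.

f: a_k = 4, 4, 4, 4, 4, 4, 4, …
g: a_k = 0, 4, -2, 4/3, -1, 4/5, -2/3, …
Sum ⇒ L₀ = lclm(L_f,L_g) in ℚ(x)⟨Dx⟩.
∫: right-multiply L₀ by Dx.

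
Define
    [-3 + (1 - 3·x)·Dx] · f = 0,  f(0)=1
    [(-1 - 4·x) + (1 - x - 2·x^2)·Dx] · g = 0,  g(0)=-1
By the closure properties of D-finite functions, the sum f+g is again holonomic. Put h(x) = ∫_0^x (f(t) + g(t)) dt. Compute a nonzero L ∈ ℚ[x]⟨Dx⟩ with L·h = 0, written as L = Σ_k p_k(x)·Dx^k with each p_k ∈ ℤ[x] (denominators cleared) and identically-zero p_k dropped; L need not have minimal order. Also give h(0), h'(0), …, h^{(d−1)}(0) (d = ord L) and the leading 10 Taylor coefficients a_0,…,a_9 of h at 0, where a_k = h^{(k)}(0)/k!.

f: a_k = 1, 3, 9, 27, 81, 243, 729, 2187, 6561, 19683, …
g: a_k = -1, -1, -3, -5, -11, -21, -43, -85, -171, -341, …
f+g: L₀ = lclm(L_f,L_g), ord ≤ 1+1.
Integrate: L := L₀·Dx.
L = (-36·x + 36·x^2 - 36·x^3)·Dx + (6 - 6·x - 30·x^2 + 54·x^3 - 72·x^4)·Dx^2 + (-1 + 6·x - 12·x^2 + 8·x^3 + 9·x^4 - 18·x^5)·Dx^3  (order 3).
h: a_k = 0, 0, 1, 2, 11/2, 14, 37, 98, 1051/4, 710, …
ICs: h(0) = 0, h′(0) = 0, h′′(0) = 2.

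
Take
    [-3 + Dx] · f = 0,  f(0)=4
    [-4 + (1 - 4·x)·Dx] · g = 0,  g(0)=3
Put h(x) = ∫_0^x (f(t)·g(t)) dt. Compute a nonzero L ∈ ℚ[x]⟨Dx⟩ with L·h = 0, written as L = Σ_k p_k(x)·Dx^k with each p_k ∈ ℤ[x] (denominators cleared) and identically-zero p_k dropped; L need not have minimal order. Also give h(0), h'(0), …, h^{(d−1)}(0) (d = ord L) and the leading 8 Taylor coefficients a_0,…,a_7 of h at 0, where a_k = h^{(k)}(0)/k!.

f: a_k = 4, 12, 18, 18, 27/2, 81/10, 81/20, 243/140, …
g: a_k = 3, 12, 48, 192, 768, 3072, 12288, 49152, …
Sym-product of L_f,L_g gives L₀ (≤ ord 1).
h=∫₀ˣh₀: take L = L₀·Dx.
L = (7 - 12·x)·Dx + (-1 + 4·x)·Dx^2  (order 2).
h: a_k = 0, 12, 42, 130, 807/2, 12993/10, 86701/20, 2081067/140, …
ICs: h(0) = 0, h′(0) = 12.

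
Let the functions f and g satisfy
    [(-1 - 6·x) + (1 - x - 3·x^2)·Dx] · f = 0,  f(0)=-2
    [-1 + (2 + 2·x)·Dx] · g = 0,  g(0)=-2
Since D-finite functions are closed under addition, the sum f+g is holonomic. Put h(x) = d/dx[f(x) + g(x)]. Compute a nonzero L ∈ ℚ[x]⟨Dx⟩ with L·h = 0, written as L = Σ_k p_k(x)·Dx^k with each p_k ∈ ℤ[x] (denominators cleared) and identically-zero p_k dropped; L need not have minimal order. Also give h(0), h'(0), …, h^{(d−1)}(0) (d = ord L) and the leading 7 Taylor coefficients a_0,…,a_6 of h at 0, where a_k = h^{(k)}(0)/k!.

L = (-108 - 690·x - 1260·x^2 - 1620·x^3 - 810·x^4) + (-165 - 1476·x - 3819·x^2 - 6408·x^3 - 6345·x^4 - 2430·x^5)·Dx + (34 + 114·x + 134·x^2 - 378·x^3 - 1422·x^4 - 1530·x^5 - 540·x^6)·Dx^2  (order 2).
h: a_k = -3, -31/2, -339/8, -2427/16, -51235/128, -297921/256, -3111143/1024, …
ICs: h(0) = -3, h′(0) = -31/2.

f: a_k = -2, -2, -8, -14, -38, -80, -194, …
g: a_k = -2, -1, 1/4, -1/8, 5/64, -7/128, 21/512, …
L₀ := lclm(L_f,L_g); ord L₀ ≤ 1+1.
h₀' ⇒ L via d/dx closure of L₀.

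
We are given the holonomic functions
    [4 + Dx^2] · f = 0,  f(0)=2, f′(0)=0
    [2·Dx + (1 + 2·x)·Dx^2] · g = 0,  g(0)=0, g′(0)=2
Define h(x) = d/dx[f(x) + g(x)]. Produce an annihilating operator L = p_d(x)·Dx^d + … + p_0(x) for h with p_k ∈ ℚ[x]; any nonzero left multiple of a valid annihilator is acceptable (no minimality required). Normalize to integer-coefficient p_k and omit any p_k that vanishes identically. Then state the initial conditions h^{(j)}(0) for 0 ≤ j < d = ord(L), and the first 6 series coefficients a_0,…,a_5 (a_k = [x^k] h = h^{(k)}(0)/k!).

L = (56 + 32·x + 32·x^2) + (12 + 40·x + 48·x^2 + 32·x^3)·Dx + (14 + 8·x + 8·x^2)·Dx^2 + (3 + 10·x + 12·x^2 + 8·x^3)·Dx^3  (order 3).
h: a_k = 2, -12, 8, -32/3, 32, -976/15, …
ICs: h(0) = 2, h′(0) = -12, h′′(0) = 16.

f: a_k = 2, 0, -4, 0, 4/3, 0, …
g: a_k = 0, 2, -2, 8/3, -4, 32/5, …
Sum ⇒ L₀ = lclm(L_f,L_g) in ℚ(x)⟨Dx⟩.
h₀' ⇒ L via d/dx closure of L₀.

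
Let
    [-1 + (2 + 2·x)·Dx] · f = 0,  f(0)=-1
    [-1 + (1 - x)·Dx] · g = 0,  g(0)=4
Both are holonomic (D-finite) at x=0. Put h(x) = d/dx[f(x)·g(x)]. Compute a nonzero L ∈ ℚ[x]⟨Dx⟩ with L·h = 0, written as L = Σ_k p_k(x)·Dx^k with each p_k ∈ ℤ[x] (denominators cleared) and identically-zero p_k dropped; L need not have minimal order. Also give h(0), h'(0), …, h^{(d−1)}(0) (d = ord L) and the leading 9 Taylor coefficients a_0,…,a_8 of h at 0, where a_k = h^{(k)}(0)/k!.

L = (11 + 18·x + 3·x^2) + (-6 - 2·x + 6·x^2 + 2·x^3)·Dx  (order 1).
h: a_k = -6, -11, -69/4, -179/8, -1825/64, -4317/128, -20377/512, -46147/1024, -837081/16384, …
ICs: h(0) = -6.

f: a_k = -1, -1/2, 1/8, -1/16, 5/128, -7/256, 21/1024, -33/2048, 429/32768, …
g: a_k = 4, 4, 4, 4, 4, 4, 4, 4, 4, …
L₀ := L_f ⊗_s L_g (sym. prod.), ord ≤ 1.
h₀' ⇒ L via d/dx closure of L₀.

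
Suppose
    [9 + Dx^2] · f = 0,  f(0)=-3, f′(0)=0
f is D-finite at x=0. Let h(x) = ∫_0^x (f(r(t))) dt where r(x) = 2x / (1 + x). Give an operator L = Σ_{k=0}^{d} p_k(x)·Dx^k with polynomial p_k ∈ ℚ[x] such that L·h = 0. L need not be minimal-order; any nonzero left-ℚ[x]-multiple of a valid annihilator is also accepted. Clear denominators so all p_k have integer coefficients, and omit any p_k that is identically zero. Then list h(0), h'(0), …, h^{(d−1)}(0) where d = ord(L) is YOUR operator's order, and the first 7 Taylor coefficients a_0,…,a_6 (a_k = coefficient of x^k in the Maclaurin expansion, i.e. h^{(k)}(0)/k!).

L = 36·Dx + (2 + 6·x + 6·x^2 + 2·x^3)·Dx^2 + (1 + 4·x + 6·x^2 + 4·x^3 + x^4)·Dx^3  (order 3).
h: a_k = 0, -3, 0, 18, -27, 0, 72, …
ICs: h(0) = 0, h′(0) = -3, h′′(0) = 0.

f: a_k = -3, 0, 27/2, 0, -81/8, 0, 243/80, …
h₀=f(r): pull back L_f along r ⇒ L₀.
Integrate: L := L₀·Dx.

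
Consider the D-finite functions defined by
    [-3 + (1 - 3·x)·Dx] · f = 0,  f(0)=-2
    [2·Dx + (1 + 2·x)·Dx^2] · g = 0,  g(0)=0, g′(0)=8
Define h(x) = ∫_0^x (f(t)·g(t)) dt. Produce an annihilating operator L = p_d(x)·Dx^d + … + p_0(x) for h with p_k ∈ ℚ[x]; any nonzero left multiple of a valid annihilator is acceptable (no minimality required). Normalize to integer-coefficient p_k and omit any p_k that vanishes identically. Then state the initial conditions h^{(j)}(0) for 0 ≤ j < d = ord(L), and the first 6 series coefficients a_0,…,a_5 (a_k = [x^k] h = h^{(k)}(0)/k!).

f: a_k = -2, -6, -18, -54, -162, -486, …
g: a_k = 0, 8, -8, 32/3, -16, 128/5, …
f·g: L₀ = L_f ⊗_s L_g, ord ≤ 1·2.
∫: right-multiply L₀ by Dx.
L = 6·Dx + (4 + 18·x)·Dx^2 + (-1 + x + 6·x^2)·Dx^3  (order 3).
h: a_k = 0, 0, -8, -32/3, -88/3, -64, …
ICs: h(0) = 0, h′(0) = 0, h′′(0) = -16.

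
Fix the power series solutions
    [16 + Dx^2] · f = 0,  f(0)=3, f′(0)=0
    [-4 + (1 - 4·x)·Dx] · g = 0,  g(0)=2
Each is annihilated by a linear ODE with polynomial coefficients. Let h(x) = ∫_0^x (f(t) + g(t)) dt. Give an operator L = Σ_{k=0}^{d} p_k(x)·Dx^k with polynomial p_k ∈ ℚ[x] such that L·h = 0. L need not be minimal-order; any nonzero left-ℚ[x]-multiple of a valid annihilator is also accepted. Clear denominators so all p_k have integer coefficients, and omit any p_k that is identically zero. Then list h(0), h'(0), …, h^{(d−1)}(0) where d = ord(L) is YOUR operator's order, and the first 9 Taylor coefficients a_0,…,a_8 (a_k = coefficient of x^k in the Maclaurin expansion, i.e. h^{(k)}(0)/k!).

L = (-448 + 512·x - 1024·x^2)·Dx + (48 - 320·x + 768·x^2 - 1024·x^3)·Dx^2 + (-28 + 32·x - 64·x^2)·Dx^3 + (3 - 20·x + 48·x^2 - 64·x^3)·Dx^4  (order 4).
h: a_k = 0, 5, 4, 8/3, 32, 544/5, 1024/3, 122624/105, 4096, …
ICs: h(0) = 0, h′(0) = 5, h′′(0) = 8, h′′′(0) = 16.

f: a_k = 3, 0, -24, 0, 32, 0, -256/15, 0, 512/105, …
g: a_k = 2, 8, 32, 128, 512, 2048, 8192, 32768, 131072, …
L₀ := lclm(L_f,L_g); ord L₀ ≤ 2+1.
∫: right-multiply L₀ by Dx.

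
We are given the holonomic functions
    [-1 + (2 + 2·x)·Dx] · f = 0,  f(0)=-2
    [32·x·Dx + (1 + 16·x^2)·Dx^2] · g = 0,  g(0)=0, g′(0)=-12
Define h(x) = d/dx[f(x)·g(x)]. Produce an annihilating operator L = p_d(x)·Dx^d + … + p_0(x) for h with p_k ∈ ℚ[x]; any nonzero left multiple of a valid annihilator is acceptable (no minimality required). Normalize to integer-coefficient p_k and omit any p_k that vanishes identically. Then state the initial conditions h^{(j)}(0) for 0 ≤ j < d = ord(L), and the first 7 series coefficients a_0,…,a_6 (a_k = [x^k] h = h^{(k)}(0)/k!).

f: a_k = -2, -1, 1/4, -1/8, 5/64, -7/128, 21/512, …
g: a_k = 0, -12, 0, 64, 0, -3072/5, 0, …
L₀ := L_f ⊗_s L_g (sym. prod.), ord ≤ 2.
Derive L from L₀ (diff closure).
L = (125 + 640·x - 5728·x^2 - 6144·x^3 - 768·x^4) + (268 + 1164·x - 10368·x^2 - 29696·x^3 - 21504·x^4 - 3072·x^5)·Dx + (12 - 232·x - 372·x^2 - 4096·x^3 - 9088·x^4 - 6144·x^5 - 1024·x^6)·Dx^2  (order 2).
h: a_k = 24, 24, -393, -250, 99509/16, 291387/80, -63582493/640, …
ICs: h(0) = 24, h′(0) = 24.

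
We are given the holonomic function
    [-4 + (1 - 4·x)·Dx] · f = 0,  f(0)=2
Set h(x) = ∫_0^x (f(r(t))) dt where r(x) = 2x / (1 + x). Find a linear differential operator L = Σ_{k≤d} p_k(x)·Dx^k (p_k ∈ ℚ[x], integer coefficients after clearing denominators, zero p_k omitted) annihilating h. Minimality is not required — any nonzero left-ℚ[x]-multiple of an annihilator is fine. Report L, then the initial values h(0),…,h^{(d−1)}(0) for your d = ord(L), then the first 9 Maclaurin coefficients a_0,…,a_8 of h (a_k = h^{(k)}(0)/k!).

f: a_k = 2, 8, 32, 128, 512, 2048, 8192, 32768, 131072, …
f∘r: x↦r, Dx↦Dx/r' in L_f ⇒ L₀.
Integrate: L := L₀·Dx.
L = 8·Dx + (-1 + 6·x + 7·x^2)·Dx^2  (order 2).
h: a_k = 0, 2, 8, 112/3, 196, 5488/5, 19208/3, 38416, 235298, …
ICs: h(0) = 0, h′(0) = 2.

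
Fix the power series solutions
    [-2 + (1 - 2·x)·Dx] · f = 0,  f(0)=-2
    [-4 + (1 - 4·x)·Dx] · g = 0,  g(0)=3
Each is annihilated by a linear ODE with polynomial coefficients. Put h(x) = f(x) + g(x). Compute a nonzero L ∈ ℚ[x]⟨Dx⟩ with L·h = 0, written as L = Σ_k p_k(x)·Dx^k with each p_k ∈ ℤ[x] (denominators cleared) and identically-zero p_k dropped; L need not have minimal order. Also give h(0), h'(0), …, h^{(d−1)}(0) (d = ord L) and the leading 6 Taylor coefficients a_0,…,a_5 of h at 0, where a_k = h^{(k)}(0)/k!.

f: a_k = -2, -4, -8, -16, -32, -64, …
g: a_k = 3, 12, 48, 192, 768, 3072, …
L₀ := lclm(L_f,L_g); ord L₀ ≤ 1+1.
L = -16 + (12 - 32·x)·Dx + (-1 + 6·x - 8·x^2)·Dx^2  (order 2).
h: a_k = 1, 8, 40, 176, 736, 3008, …
ICs: h(0) = 1, h′(0) = 8.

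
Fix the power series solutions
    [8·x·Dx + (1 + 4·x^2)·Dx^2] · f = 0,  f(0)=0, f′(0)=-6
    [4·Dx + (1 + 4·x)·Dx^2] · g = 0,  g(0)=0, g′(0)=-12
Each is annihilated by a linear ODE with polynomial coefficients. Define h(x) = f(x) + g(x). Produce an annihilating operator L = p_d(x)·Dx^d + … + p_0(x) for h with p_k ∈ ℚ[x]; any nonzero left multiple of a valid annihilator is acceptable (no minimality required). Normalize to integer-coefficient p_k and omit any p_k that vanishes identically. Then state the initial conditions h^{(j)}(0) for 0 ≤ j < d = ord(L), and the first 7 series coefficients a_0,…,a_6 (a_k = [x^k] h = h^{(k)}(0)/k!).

f: a_k = 0, -6, 0, 8, 0, -96/5, 0, …
g: a_k = 0, -12, 24, -64, 192, -3072/5, 2048, …
h₀=f+g: left-lcm gives L₀, ord ≤ 4.
L = (-8 - 96·x + 96·x^2 + 128·x^3)·Dx + (-10 - 16·x - 72·x^2 + 192·x^3 + 256·x^4)·Dx^2 + (-1 - 2·x + 8·x^2 + 8·x^3 + 48·x^4 + 64·x^5)·Dx^3  (order 3).
h: a_k = 0, -18, 24, -56, 192, -3168/5, 2048, …
ICs: h(0) = 0, h′(0) = -18, h′′(0) = 48.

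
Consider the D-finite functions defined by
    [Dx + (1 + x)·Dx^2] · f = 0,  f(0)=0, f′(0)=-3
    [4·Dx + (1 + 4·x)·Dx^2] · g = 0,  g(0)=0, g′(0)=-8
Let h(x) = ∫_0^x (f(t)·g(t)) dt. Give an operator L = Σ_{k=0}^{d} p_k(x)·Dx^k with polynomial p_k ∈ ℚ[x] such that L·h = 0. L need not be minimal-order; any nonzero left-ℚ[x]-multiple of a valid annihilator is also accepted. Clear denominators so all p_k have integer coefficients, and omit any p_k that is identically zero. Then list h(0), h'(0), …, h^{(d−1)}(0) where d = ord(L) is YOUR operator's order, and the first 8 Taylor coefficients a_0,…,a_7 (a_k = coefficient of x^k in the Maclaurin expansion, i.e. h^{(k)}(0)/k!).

f: a_k = 0, -3, 3/2, -1, 3/4, -3/5, 1/2, -3/7, …
g: a_k = 0, -8, 16, -128/3, 128, -2048/5, 4096/3, -32768/7, …
h₀=f·g: eliminate ⇒ L₀, order ≤ 2·2.
h=∫h₀ ⇒ L = L₀·Dx.
L = (136 + 320·x + 256·x^2)·Dx^2 + (290 + 1464·x + 2400·x^2 + 1280·x^3)·Dx^3 + (92 + 740·x + 1992·x^2 + 2240·x^3 + 896·x^4)·Dx^4 + (5 + 58·x + 245·x^2 + 464·x^3 + 400·x^4 + 128·x^5)·Dx^5  (order 5).
h: a_k = 0, 0, 0, 8, -15, 32, -235/3, 3172/15, …
ICs: h(0) = 0, h′(0) = 0, h′′(0) = 0, h′′′(0) = 48, h′′′′(0) = -360.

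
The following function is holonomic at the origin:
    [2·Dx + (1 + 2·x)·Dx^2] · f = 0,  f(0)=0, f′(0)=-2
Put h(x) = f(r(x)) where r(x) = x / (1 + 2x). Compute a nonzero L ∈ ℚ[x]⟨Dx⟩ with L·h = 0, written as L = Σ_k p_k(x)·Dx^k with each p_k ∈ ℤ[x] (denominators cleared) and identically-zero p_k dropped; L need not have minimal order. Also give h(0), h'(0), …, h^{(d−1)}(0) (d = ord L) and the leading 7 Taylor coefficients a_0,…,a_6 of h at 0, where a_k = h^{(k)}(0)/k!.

L = (6 + 16·x)·Dx + (1 + 6·x + 8·x^2)·Dx^2  (order 2).
h: a_k = 0, -2, 6, -56/3, 60, -992/5, 672, …
ICs: h(0) = 0, h′(0) = -2.

f: a_k = 0, -2, 2, -8/3, 4, -32/5, 32/3, …
Substitute x→r, Dx→(1/r')Dx; clear ⇒ L₀.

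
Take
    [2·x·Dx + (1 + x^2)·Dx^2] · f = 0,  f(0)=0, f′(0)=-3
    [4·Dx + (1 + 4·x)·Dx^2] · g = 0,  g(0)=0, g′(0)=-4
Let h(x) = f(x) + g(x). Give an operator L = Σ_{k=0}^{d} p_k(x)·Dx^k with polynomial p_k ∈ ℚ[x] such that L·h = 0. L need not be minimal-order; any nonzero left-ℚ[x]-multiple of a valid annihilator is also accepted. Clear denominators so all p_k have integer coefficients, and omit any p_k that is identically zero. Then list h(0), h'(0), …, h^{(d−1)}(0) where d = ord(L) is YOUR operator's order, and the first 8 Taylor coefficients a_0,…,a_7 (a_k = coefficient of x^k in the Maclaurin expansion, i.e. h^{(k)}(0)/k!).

f: a_k = 0, -3, 0, 1, 0, -3/5, 0, 3/7, …
g: a_k = 0, -4, 8, -64/3, 64, -1024/5, 2048/3, -16384/7, …
Sum ⇒ L₀ = lclm(L_f,L_g) in ℚ(x)⟨Dx⟩.
L = (-4 - 48·x + 12·x^2 + 16·x^3)·Dx + (-17 - 8·x - 45·x^2 + 24·x^3 + 32·x^4)·Dx^2 + (-2 - 7·x + 4·x^2 + x^3 + 6·x^4 + 8·x^5)·Dx^3  (order 3).
h: a_k = 0, -7, 8, -61/3, 64, -1027/5, 2048/3, -16381/7, …
ICs: h(0) = 0, h′(0) = -7, h′′(0) = 16.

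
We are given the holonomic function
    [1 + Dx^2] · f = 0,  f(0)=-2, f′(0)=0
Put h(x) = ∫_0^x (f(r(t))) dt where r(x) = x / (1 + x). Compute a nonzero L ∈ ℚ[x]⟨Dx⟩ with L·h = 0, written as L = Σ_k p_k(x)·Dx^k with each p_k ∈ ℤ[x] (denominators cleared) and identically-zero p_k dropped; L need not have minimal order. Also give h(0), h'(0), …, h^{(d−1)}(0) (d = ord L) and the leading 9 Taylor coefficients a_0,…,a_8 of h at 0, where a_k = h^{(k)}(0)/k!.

f: a_k = -2, 0, 1, 0, -1/12, 0, 1/360, 0, -1/20160, …
L₀ from L_f via x↦r, Dx↦r'^{-1}Dx.
∫: right-multiply L₀ by Dx.
L = Dx + (2 + 6·x + 6·x^2 + 2·x^3)·Dx^2 + (1 + 4·x + 6·x^2 + 4·x^3 + x^4)·Dx^3  (order 3).
h: a_k = 0, -2, 0, 1/3, -1/2, 7/12, -11/18, 1501/2520, -87/160, …
ICs: h(0) = 0, h′(0) = -2, h′′(0) = 0.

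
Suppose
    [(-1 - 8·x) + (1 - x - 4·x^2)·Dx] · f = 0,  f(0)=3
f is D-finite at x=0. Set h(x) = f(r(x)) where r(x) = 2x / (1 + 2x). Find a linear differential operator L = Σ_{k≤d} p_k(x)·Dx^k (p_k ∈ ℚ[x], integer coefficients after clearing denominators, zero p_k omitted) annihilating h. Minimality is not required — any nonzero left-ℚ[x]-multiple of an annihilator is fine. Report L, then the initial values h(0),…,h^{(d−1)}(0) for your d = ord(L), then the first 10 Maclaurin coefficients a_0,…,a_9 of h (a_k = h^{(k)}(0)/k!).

L = (2 + 36·x) + (-1 - 4·x + 12·x^2 + 32·x^3)·Dx  (order 1).
h: a_k = 3, 6, 48, 0, 768, -1536, 15360, -55296, 356352, -1597440, …
ICs: h(0) = 3.

f: a_k = 3, 3, 15, 27, 87, 195, 543, 1323, 3495, 8787, …
L₀ from L_f via x↦r, Dx↦r'^{-1}Dx.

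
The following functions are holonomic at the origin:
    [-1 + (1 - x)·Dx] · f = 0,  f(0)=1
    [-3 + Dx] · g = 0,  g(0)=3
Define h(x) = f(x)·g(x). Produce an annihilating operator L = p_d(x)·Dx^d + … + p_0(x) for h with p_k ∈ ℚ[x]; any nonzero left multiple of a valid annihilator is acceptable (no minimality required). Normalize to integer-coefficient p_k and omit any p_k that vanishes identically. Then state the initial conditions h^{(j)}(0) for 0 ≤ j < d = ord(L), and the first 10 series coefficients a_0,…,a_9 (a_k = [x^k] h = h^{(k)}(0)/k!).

L = (4 - 3·x) + (-1 + x)·Dx  (order 1).
h: a_k = 3, 12, 51/2, 39, 393/8, 276/5, 4659/80, 16671/280, 268923/4480, 67413/1120, …
ICs: h(0) = 3.

f: a_k = 1, 1, 1, 1, 1, 1, 1, 1, 1, 1, …
g: a_k = 3, 9, 27/2, 27/2, 81/8, 243/40, 243/80, 729/560, 2187/4480, 729/4480, …
f·g: L₀ = L_f ⊗_s L_g, ord ≤ 1·1.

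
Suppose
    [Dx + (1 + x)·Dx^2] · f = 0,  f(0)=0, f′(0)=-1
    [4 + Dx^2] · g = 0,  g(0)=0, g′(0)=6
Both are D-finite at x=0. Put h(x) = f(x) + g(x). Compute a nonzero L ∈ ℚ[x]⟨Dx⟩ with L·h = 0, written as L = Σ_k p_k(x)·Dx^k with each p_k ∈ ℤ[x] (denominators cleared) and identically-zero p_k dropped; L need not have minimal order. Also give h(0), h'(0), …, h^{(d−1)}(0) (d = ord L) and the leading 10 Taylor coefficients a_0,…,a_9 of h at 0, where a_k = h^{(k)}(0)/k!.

f: a_k = 0, -1, 1/2, -1/3, 1/4, -1/5, 1/6, -1/7, 1/8, -1/9, …
g: a_k = 0, 6, 0, -4, 0, 4/5, 0, -8/105, 0, 4/945, …
L₀ := lclm(L_f,L_g); ord L₀ ≤ 2+2.
L = (20 + 16·x + 8·x^2)·Dx + (12 + 28·x + 24·x^2 + 8·x^3)·Dx^2 + (5 + 4·x + 2·x^2)·Dx^3 + (3 + 7·x + 6·x^2 + 2·x^3)·Dx^4  (order 4).
h: a_k = 0, 5, 1/2, -13/3, 1/4, 3/5, 1/6, -23/105, 1/8, -101/945, …
ICs: h(0) = 0, h′(0) = 5, h′′(0) = 1, h′′′(0) = -26.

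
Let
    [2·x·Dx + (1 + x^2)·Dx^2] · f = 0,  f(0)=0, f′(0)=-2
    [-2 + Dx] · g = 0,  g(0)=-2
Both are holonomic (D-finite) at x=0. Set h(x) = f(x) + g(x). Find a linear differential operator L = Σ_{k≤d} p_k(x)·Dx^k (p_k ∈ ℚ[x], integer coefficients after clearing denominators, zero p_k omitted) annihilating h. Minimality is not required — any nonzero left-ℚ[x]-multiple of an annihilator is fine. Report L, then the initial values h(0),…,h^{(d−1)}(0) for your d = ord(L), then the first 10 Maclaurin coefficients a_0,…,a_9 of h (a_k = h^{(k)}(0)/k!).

f: a_k = 0, -2, 0, 2/3, 0, -2/5, 0, 2/7, 0, -2/9, …
g: a_k = -2, -4, -4, -8/3, -4/3, -8/15, -8/45, -16/315, -4/315, -8/2835, …
h₀=f+g: left-lcm gives L₀, ord ≤ 3.
L = (2 - 4·x - 6·x^2 - 4·x^3)·Dx + (-3 - x^2 - 2·x^4)·Dx^2 + (1 + x + 2·x^2 + x^3 + x^4)·Dx^3  (order 3).
h: a_k = -2, -6, -4, -2, -4/3, -14/15, -8/45, 74/315, -4/315, -638/2835, …
ICs: h(0) = -2, h′(0) = -6, h′′(0) = -8.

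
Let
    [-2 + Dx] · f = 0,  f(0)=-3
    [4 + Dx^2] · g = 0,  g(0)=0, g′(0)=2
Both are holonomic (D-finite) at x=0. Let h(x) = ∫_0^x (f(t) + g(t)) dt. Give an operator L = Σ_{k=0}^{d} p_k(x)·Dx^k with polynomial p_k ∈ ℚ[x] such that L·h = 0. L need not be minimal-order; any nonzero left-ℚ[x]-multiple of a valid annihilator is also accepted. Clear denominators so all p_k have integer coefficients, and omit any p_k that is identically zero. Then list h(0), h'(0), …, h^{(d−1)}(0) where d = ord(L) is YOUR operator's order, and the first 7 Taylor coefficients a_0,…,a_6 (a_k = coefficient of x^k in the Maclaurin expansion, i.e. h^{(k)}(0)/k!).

f: a_k = -3, -6, -6, -4, -2, -4/5, -4/15, …
g: a_k = 0, 2, 0, -4/3, 0, 4/15, 0, …
Sum ⇒ L₀ = lclm(L_f,L_g) in ℚ(x)⟨Dx⟩.
∫: right-multiply L₀ by Dx.
L = -8·Dx + 4·Dx^2 - 2·Dx^3 + Dx^4  (order 4).
h: a_k = 0, -3, -2, -2, -4/3, -2/5, -4/45, …
ICs: h(0) = 0, h′(0) = -3, h′′(0) = -4, h′′′(0) = -12.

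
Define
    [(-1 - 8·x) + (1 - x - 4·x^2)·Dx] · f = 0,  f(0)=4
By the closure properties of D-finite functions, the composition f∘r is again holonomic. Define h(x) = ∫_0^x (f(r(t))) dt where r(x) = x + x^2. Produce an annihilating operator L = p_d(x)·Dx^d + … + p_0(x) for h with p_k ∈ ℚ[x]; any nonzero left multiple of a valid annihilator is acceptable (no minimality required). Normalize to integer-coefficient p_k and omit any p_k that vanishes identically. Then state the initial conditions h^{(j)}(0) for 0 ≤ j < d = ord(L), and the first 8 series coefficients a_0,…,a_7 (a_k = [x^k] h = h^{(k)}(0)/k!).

L = (1 + 10·x + 24·x^2 + 16·x^3)·Dx + (-1 + x + 5·x^2 + 8·x^3 + 4·x^4)·Dx^2  (order 2).
h: a_k = 0, 4, 2, 8, 19, 244/5, 416/3, 2756/7, …
ICs: h(0) = 0, h′(0) = 4.

f: a_k = 4, 4, 20, 36, 116, 260, 724, 1764, …
Change of var in L_f (x↦r) gives L₀.
h=∫h₀ ⇒ L = L₀·Dx.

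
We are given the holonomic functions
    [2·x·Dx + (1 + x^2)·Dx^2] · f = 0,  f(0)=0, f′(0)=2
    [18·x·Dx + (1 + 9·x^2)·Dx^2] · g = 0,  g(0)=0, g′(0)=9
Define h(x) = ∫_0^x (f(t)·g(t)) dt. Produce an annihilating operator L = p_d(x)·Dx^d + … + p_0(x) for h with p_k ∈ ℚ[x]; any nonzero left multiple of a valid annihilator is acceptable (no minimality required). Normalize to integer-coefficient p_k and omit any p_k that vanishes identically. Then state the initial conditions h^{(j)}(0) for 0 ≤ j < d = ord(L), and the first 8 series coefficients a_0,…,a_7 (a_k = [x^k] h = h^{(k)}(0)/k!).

f: a_k = 0, 2, 0, -2/3, 0, 2/5, 0, -2/7, …
g: a_k = 0, 9, 0, -27, 0, 729/5, 0, -6561/7, …
h₀=f·g: eliminate ⇒ L₀, order ≤ 2·2.
Integrate: L := L₀·Dx.
L = (-216·x - 3600·x^3 - 5184·x^5 + 6480·x^7 + 17496·x^9)·Dx^2 + (-40 - 1452·x^2 - 6480·x^4 - 4536·x^6 + 22680·x^8 + 26244·x^10)·Dx^3 + (-80·x - 980·x^3 - 2160·x^5 + 2952·x^7 + 12960·x^9 + 8748·x^11)·Dx^4 + (-1 - 20·x^2 - 109·x^4 + 981·x^8 + 1620·x^10 + 729·x^12)·Dx^5  (order 5).
h: a_k = 0, 0, 0, 6, 0, -12, 0, 1566/35, …
ICs: h(0) = 0, h′(0) = 0, h′′(0) = 0, h′′′(0) = 36, h′′′′(0) = 0.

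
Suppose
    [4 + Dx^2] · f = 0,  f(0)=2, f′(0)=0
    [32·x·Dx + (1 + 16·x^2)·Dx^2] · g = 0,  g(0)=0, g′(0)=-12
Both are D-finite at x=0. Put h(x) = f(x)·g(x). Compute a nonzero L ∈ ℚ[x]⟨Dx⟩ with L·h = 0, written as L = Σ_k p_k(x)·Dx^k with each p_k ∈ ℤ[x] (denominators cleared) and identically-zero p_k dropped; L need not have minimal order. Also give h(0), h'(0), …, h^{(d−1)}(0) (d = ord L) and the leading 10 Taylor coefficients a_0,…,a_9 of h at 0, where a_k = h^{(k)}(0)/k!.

f: a_k = 2, 0, -4, 0, 4/3, 0, -8/45, 0, 4/315, 0, …
g: a_k = 0, -12, 0, 64, 0, -3072/5, 0, 49152/7, 0, -262144/3, …
Sym-product of L_f,L_g gives L₀ (≤ ord 4).
L = (1360 + 60416·x^2 + 106496·x^4 + 262144·x^6 + 1048576·x^8) + (2304·x + 45056·x^3 + 196608·x^5 + 1048576·x^7)·Dx + (360 + 15872·x^2 + 36864·x^4 + 131072·x^6 + 524288·x^8)·Dx^2 + (576·x + 11264·x^3 + 49152·x^5 + 262144·x^7)·Dx^3 + (5 + 192·x^2 + 2560·x^4 + 16384·x^6 + 65536·x^8)·Dx^4  (order 4).
h: a_k = 0, -24, 0, 176, 0, -7504/5, 0, 1741792/105, 0, -12831856/63, …
ICs: h(0) = 0, h′(0) = -24, h′′(0) = 0, h′′′(0) = 1056.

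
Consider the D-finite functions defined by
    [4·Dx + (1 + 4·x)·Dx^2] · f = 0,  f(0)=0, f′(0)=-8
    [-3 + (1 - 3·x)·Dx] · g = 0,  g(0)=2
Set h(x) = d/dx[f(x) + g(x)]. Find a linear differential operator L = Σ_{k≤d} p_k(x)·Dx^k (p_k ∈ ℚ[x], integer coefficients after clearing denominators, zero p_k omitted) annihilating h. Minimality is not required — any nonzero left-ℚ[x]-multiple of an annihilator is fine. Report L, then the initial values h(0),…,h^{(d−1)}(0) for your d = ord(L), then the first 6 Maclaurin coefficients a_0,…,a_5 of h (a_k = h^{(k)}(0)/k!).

f: a_k = 0, -8, 16, -128/3, 128, -2048/5, …
g: a_k = 2, 6, 18, 54, 162, 486, …
Weyl lclm of L_f,L_g ⇒ L₀ (ord ≤ 3).
h₀' ⇒ L via d/dx closure of L₀.
L = (-204 - 144·x) + (-11 - 312·x - 288·x^2)·Dx + (5 + 11·x - 54·x^2 - 72·x^3)·Dx^2  (order 2).
h: a_k = -2, 68, 34, 1160, 382, 16940, …
ICs: h(0) = -2, h′(0) = 68.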